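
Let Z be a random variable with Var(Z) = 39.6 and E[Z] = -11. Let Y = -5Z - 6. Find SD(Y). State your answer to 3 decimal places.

31.464

Var(-5Z - 6) = (-5)²·39.6 = 990
SD(Y) = √990 ≈ 31.464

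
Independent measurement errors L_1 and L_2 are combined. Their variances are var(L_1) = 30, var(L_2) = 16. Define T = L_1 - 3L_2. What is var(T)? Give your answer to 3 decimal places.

By independence, var(T) = (1)²var(L_1) + (-3)²var(L_2)
= (1)²·30 + (-3)²·16 = 174

174.000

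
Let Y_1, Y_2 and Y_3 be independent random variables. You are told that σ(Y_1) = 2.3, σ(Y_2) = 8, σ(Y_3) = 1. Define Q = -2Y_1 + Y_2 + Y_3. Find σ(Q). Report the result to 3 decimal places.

Var(Y_1) = 5.29, Var(Y_2) = 64, Var(Y_3) = 1
By independence, Var(Q) = (-2)²Var(Y_1) + (1)²Var(Y_2) + (1)²Var(Y_3)
= (-2)²·5.29 + (1)²·64 + (1)²·1 = 86.16
σ(Q) = √86.16 ≈ 9.282

9.282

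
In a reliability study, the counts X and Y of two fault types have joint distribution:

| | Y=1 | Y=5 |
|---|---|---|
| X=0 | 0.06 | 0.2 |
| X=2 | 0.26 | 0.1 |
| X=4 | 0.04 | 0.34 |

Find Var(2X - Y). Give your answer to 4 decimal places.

11.6736

E[X] = 2.24,  E[Y] = 3.56,  E[XY] = 8.48
Var(X) = 7.52 − (2.24)² = 2.5024;  Var(Y) = 16.36 − (3.56)² = 3.6864
cov(X,Y) = 8.48 − (2.24)(3.56) = 0.5056
Var(2X - Y) = (2)²·2.5024 + (-1)²·3.6864 + 2·(2)·(-1)·0.5056 = 11.6736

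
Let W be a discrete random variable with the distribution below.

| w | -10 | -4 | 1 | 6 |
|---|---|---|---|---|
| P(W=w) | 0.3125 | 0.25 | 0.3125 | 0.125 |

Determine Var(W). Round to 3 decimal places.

E[W] = (-10)(0.3125) + (-4)(0.25) + (1)(0.3125) + (6)(0.125) = -3.0625
E[W²] = (-10)²(0.3125) + (-4)²(0.25) + (1)²(0.3125) + (6)²(0.125) = 40.0625
Var(W) = E[W²] − (E[W])² = 40.0625 − (-3.0625)² = 30.68359375

30.684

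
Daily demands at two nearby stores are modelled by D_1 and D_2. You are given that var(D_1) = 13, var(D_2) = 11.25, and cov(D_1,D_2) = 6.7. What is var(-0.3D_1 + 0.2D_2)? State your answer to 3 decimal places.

0.816

var(-0.3D_1 + 0.2D_2) = (-0.3)²·var(D_1) + (0.2)²·var(D_2) + 2·(-0.3)·(0.2)·cov(D_1,D_2)
= 0.09·13 + 0.04·11.25 + -0.12·6.7 = 0.816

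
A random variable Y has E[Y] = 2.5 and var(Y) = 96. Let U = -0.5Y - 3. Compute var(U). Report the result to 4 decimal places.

var(-0.5Y - 3) = (-0.5)²·var(Y) = 0.25·96 = 24

24.0000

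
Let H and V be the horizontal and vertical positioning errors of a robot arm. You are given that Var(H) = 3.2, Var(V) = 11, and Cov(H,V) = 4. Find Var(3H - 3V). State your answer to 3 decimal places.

55.800

Var(3H - 3V) = (3)²·Var(H) + (-3)²·Var(V) + 2·(3)·(-3)·Cov(H,V)
= 9·3.2 + 9·11 + -18·4 = 55.8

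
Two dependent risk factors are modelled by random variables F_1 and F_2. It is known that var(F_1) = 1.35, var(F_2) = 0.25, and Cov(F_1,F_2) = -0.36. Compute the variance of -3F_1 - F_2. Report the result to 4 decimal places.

10.2400

var(-3F_1 - F_2) = (-3)²·var(F_1) + (-1)²·var(F_2) + 2·(-3)·(-1)·Cov(F_1,F_2)
= 9·1.35 + 1·0.25 + 6·-0.36 = 10.24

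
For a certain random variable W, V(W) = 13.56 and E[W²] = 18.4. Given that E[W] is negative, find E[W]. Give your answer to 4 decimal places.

-2.2000

(E[W])² = E[W²] − V(W) = 18.4 − 13.56 = 4.84
E[W] = −√4.84 = -2.2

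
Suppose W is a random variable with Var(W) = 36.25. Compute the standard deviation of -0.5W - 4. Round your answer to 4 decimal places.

3.0104

Var(-0.5W - 4) = (-0.5)²·36.25 = 9.0625
SD(-0.5W - 4) = √9.0625 ≈ 3.0104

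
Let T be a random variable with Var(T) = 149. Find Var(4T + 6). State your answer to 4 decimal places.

Var(4T + 6) = (4)²·Var(T) = 16·149 = 2384

2384.0000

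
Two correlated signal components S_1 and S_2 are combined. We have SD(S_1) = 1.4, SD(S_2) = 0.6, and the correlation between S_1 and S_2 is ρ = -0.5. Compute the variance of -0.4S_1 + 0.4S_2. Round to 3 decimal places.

V(S_1) = (1.4)² = 1.96;  V(S_2) = (0.6)² = 0.36
cov(S_1,S_2) = ρ·SD(S_1)·SD(S_2) = -0.5·1.4·0.6 = -0.42
V(-0.4S_1 + 0.4S_2) = (-0.4)²·V(S_1) + (0.4)²·V(S_2) + 2·(-0.4)·(0.4)·cov(S_1,S_2)
= 0.16·1.96 + 0.16·0.36 + -0.32·-0.42 = 0.5056

0.506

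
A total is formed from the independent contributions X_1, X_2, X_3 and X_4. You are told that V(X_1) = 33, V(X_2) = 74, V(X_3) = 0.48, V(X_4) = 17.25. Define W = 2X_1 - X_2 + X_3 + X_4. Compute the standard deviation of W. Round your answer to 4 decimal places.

By independence, V(W) = (2)²V(X_1) + (-1)²V(X_2) + (1)²V(X_3) + (1)²V(X_4)
= (2)²·33 + (-1)²·74 + (1)²·0.48 + (1)²·17.25 = 223.73
SD(W) = √223.73 ≈ 14.9576

14.9576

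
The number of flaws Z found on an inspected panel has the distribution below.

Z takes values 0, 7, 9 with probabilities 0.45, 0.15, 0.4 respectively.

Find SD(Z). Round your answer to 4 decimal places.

4.2576

E[Z] = (0)(0.45) + (7)(0.15) + (9)(0.4) = 4.65
E[Z²] = (0)²(0.45) + (7)²(0.15) + (9)²(0.4) = 39.75
Var(Z) = E[Z²] − (E[Z])² = 39.75 − (4.65)² = 18.1275
SD(Z) = √18.1275 ≈ 4.2576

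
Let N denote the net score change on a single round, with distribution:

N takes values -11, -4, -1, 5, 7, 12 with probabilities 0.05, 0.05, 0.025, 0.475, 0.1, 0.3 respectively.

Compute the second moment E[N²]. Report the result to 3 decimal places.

E[N²] = (-11)²(0.05) + (-4)²(0.05) + (-1)²(0.025) + (5)²(0.475) + (7)²(0.1) + (12)²(0.3) = 66.85

66.850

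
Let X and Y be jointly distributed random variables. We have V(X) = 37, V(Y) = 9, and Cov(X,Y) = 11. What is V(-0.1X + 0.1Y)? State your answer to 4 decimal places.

0.2400

V(-0.1X + 0.1Y) = (-0.1)²·V(X) + (0.1)²·V(Y) + 2·(-0.1)·(0.1)·Cov(X,Y)
= 0.01·37 + 0.01·9 + -0.02·11 = 0.24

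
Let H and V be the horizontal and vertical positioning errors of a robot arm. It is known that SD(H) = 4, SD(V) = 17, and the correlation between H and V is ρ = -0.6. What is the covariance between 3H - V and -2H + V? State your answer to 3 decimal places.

Var(H) = (4)² = 16;  Var(V) = (17)² = 289
Cov(H,V) = ρ·SD(H)·SD(V) = -0.6·4·17 = -40.8
Cov(3H - V, -2H + V) = (3)(-2)Var(H) + (-1)(1)Var(V) + [(3)(1) + (-1)(-2)]Cov(H,V)
= -6·16 + -1·289 + 5·-40.8 = -589

-589.000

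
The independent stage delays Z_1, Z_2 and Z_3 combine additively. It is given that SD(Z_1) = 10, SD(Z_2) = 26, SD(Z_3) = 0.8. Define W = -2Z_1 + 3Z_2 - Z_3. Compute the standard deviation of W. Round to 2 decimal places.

80.53

V(Z_1) = 100, V(Z_2) = 676, V(Z_3) = 0.64
By independence, V(W) = (-2)²V(Z_1) + (3)²V(Z_2) + (-1)²V(Z_3)
= (-2)²·100 + (3)²·676 + (-1)²·0.64 = 6484.64
SD(W) = √6484.64 ≈ 80.53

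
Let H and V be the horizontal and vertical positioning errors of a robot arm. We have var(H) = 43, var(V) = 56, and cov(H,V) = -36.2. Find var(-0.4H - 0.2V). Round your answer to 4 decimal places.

var(-0.4H - 0.2V) = (-0.4)²·var(H) + (-0.2)²·var(V) + 2·(-0.4)·(-0.2)·cov(H,V)
= 0.16·43 + 0.04·56 + 0.16·-36.2 = 3.328

3.3280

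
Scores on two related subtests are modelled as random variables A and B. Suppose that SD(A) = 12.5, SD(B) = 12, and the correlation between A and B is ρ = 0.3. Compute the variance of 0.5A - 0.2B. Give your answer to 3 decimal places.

35.823

Var(A) = (12.5)² = 156.25;  Var(B) = (12)² = 144
cov(A,B) = ρ·SD(A)·SD(B) = 0.3·12.5·12 = 45
Var(0.5A - 0.2B) = (0.5)²·Var(A) + (-0.2)²·Var(B) + 2·(0.5)·(-0.2)·cov(A,B)
= 0.25·156.25 + 0.04·144 + -0.2·45 = 35.8225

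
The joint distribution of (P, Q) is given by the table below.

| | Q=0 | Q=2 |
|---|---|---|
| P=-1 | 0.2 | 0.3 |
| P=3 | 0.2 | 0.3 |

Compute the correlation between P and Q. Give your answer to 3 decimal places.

E[P] = 1,  E[Q] = 1.2
E[PQ] = 1.2
cov(P,Q) = E[PQ] − E[P]E[Q] = 1.2 − (1)(1.2) = 0
V(P) = 4,  V(Q) = 0.96
ρ = 0 / √(4·0.96) ≈ 0.000

0.000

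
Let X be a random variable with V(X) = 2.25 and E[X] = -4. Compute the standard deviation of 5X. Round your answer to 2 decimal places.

V(5X) = (5)²·2.25 = 56.25
SD(5X) = √56.25 ≈ 7.50

7.50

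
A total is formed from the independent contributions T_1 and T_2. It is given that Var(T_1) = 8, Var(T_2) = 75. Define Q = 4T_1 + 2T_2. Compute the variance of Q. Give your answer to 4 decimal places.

428.0000

By independence, Var(Q) = (4)²Var(T_1) + (2)²Var(T_2)
= (4)²·8 + (2)²·75 = 428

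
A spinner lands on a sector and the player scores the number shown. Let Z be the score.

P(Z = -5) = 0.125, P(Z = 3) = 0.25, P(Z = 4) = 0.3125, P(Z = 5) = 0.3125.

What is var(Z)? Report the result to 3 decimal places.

E[Z] = (-5)(0.125) + (3)(0.25) + (4)(0.3125) + (5)(0.3125) = 2.9375
E[Z²] = (-5)²(0.125) + (3)²(0.25) + (4)²(0.3125) + (5)²(0.3125) = 18.1875
var(Z) = E[Z²] − (E[Z])² = 18.1875 − (2.9375)² = 9.55859375

9.559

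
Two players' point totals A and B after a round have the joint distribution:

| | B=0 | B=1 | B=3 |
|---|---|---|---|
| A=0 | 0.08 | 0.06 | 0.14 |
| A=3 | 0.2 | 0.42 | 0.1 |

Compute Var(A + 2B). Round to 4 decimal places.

E[A] = 2.16,  E[B] = 1.2,  E[AB] = 2.16
Var(A) = 6.48 − (2.16)² = 1.8144;  Var(B) = 2.64 − (1.2)² = 1.2
cov(A,B) = 2.16 − (2.16)(1.2) = -0.432
Var(A + 2B) = (1)²·1.8144 + (2)²·1.2 + 2·(1)·(2)·-0.432 = 4.8864

4.8864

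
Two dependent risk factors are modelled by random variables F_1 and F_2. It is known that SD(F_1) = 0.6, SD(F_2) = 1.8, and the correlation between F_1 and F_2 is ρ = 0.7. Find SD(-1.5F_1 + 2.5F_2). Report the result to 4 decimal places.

3.9230

Var(F_1) = (0.6)² = 0.36;  Var(F_2) = (1.8)² = 3.24
cov(F_1,F_2) = ρ·SD(F_1)·SD(F_2) = 0.7·0.6·1.8 = 0.756
Var(-1.5F_1 + 2.5F_2) = (-1.5)²·Var(F_1) + (2.5)²·Var(F_2) + 2·(-1.5)·(2.5)·cov(F_1,F_2)
= 2.25·0.36 + 6.25·3.24 + -7.5·0.756 = 15.39
SD(-1.5F_1 + 2.5F_2) = √15.39 ≈ 3.9230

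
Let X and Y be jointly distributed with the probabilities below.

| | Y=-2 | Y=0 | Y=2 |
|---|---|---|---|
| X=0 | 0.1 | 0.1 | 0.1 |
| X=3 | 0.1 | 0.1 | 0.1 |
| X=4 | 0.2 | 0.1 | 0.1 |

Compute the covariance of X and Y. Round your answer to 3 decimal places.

E[X] = 2.5,  E[Y] = -0.2
E[XY] = -0.8
Cov(X,Y) = E[XY] − E[X]E[Y] = -0.8 − (2.5)(-0.2) = -0.3

-0.300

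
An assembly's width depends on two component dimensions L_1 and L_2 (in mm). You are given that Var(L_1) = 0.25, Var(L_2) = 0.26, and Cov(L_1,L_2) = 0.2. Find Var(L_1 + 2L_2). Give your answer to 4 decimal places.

Var(L_1 + 2L_2) = (1)²·Var(L_1) + (2)²·Var(L_2) + 2·(1)·(2)·Cov(L_1,L_2)
= 1·0.25 + 4·0.26 + 4·0.2 = 2.09

2.0900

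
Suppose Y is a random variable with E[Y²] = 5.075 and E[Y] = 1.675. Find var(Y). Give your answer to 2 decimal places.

var(Y) = 5.075 − (1.675)² = 2.269375

2.27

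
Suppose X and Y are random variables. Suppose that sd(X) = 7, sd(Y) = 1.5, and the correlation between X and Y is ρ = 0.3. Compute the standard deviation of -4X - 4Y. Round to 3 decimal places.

30.345

var(X) = (7)² = 49;  var(Y) = (1.5)² = 2.25
cov(X,Y) = ρ·sd(X)·sd(Y) = 0.3·7·1.5 = 3.15
var(-4X - 4Y) = (-4)²·var(X) + (-4)²·var(Y) + 2·(-4)·(-4)·cov(X,Y)
= 16·49 + 16·2.25 + 32·3.15 = 920.8
sd(-4X - 4Y) = √920.8 ≈ 30.345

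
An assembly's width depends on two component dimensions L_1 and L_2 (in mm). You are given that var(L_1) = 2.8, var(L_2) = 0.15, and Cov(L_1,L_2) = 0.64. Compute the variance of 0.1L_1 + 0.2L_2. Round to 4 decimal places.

0.0596

var(0.1L_1 + 0.2L_2) = (0.1)²·var(L_1) + (0.2)²·var(L_2) + 2·(0.1)·(0.2)·Cov(L_1,L_2)
= 0.01·2.8 + 0.04·0.15 + 0.04·0.64 = 0.0596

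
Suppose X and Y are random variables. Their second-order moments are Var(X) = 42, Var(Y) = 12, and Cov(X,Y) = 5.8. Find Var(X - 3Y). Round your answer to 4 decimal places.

115.2000

Var(X - 3Y) = (1)²·Var(X) + (-3)²·Var(Y) + 2·(1)·(-3)·Cov(X,Y)
= 1·42 + 9·12 + -6·5.8 = 115.2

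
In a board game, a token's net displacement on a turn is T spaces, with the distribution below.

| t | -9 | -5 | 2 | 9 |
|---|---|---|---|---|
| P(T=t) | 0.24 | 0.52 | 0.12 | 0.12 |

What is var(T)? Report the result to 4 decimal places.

E[T] = (-9)(0.24) + (-5)(0.52) + (2)(0.12) + (9)(0.12) = -3.44
E[T²] = (-9)²(0.24) + (-5)²(0.52) + (2)²(0.12) + (9)²(0.12) = 42.64
var(T) = E[T²] − (E[T])² = 42.64 − (-3.44)² = 30.8064

30.8064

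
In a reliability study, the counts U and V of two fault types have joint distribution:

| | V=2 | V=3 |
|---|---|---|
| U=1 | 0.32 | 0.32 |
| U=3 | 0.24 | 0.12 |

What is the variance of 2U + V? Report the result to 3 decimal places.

3.626

E[U] = 1.72,  E[V] = 2.44,  E[UV] = 4.12
Var(U) = 3.88 − (1.72)² = 0.9216;  Var(V) = 6.2 − (2.44)² = 0.2464
Cov(U,V) = 4.12 − (1.72)(2.44) = -0.0768
Var(2U + V) = (2)²·0.9216 + (1)²·0.2464 + 2·(2)·(1)·-0.0768 = 3.6256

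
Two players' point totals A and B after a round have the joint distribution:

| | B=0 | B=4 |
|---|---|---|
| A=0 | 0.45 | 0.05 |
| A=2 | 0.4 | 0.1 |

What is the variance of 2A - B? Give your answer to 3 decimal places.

5.240

E[A] = 1,  E[B] = 0.6,  E[AB] = 0.8
V(A) = 2 − (1)² = 1;  V(B) = 2.4 − (0.6)² = 2.04
Cov(A,B) = 0.8 − (1)(0.6) = 0.2
V(2A - B) = (2)²·1 + (-1)²·2.04 + 2·(2)·(-1)·0.2 = 5.24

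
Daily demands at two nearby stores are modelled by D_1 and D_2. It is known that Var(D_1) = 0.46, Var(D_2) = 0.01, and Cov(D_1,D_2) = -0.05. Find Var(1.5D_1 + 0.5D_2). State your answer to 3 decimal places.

0.963

Var(1.5D_1 + 0.5D_2) = (1.5)²·Var(D_1) + (0.5)²·Var(D_2) + 2·(1.5)·(0.5)·Cov(D_1,D_2)
= 2.25·0.46 + 0.25·0.01 + 1.5·-0.05 = 0.9625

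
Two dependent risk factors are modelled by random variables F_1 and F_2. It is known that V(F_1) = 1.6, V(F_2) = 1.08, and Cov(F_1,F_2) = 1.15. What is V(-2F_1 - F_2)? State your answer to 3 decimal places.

V(-2F_1 - F_2) = (-2)²·V(F_1) + (-1)²·V(F_2) + 2·(-2)·(-1)·Cov(F_1,F_2)
= 4·1.6 + 1·1.08 + 4·1.15 = 12.08

12.080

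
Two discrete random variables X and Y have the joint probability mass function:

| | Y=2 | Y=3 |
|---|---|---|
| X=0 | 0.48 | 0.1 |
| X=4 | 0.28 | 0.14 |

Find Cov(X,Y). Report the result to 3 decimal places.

0.157

E[X] = 1.68,  E[Y] = 2.24
E[XY] = 3.92
Cov(X,Y) = E[XY] − E[X]E[Y] = 3.92 − (1.68)(2.24) = 0.1568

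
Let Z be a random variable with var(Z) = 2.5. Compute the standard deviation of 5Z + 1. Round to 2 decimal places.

7.91

var(5Z + 1) = (5)²·2.5 = 62.5
SD(5Z + 1) = √62.5 ≈ 7.91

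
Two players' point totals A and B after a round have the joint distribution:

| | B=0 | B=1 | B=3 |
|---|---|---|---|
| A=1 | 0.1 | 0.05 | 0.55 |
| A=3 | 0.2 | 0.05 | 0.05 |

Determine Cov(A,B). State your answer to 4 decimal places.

-0.7400

E[A] = 1.6,  E[B] = 1.9
E[AB] = 2.3
Cov(A,B) = E[AB] − E[A]E[B] = 2.3 − (1.6)(1.9) = -0.74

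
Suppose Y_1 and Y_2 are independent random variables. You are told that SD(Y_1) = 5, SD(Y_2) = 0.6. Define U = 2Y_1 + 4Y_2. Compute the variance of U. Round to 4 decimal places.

105.7600

Var(Y_1) = 25, Var(Y_2) = 0.36
By independence, Var(U) = (2)²Var(Y_1) + (4)²Var(Y_2)
= (2)²·25 + (4)²·0.36 = 105.76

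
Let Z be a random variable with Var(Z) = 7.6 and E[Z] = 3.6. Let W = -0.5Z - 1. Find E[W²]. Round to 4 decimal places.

E[-0.5Z - 1] = -0.5·3.6 − 1 = -2.8
Var(-0.5Z - 1) = (-0.5)²·7.6 = 1.9
E[W²] = Var(W) + (E[W])² = 1.9 + (-2.8)² = 9.74

9.7400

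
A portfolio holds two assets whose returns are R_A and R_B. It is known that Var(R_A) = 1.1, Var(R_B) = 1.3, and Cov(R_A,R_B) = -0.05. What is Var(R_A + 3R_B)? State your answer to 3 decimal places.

Var(R_A + 3R_B) = (1)²·Var(R_A) + (3)²·Var(R_B) + 2·(1)·(3)·Cov(R_A,R_B)
= 1·1.1 + 9·1.3 + 6·-0.05 = 12.5

12.500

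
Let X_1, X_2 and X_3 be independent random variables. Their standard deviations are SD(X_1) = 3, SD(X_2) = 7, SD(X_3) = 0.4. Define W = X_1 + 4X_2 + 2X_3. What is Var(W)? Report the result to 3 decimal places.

793.640

Var(X_1) = 9, Var(X_2) = 49, Var(X_3) = 0.16
By independence, Var(W) = (1)²Var(X_1) + (4)²Var(X_2) + (2)²Var(X_3)
= (1)²·9 + (4)²·49 + (2)²·0.16 = 793.64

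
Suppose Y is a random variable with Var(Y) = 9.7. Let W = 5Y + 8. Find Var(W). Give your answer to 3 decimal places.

Var(5Y + 8) = (5)²·Var(Y) = 25·9.7 = 242.5

242.500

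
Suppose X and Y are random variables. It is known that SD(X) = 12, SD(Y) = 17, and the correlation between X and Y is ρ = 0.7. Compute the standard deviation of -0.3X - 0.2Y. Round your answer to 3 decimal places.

Var(X) = (12)² = 144;  Var(Y) = (17)² = 289
Cov(X,Y) = ρ·SD(X)·SD(Y) = 0.7·12·17 = 142.8
Var(-0.3X - 0.2Y) = (-0.3)²·Var(X) + (-0.2)²·Var(Y) + 2·(-0.3)·(-0.2)·Cov(X,Y)
= 0.09·144 + 0.04·289 + 0.12·142.8 = 41.656
SD(-0.3X - 0.2Y) = √41.656 ≈ 6.454

6.454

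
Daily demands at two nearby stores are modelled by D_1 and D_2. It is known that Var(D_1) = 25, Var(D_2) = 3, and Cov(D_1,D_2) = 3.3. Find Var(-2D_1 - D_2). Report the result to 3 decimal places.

Var(-2D_1 - D_2) = (-2)²·Var(D_1) + (-1)²·Var(D_2) + 2·(-2)·(-1)·Cov(D_1,D_2)
= 4·25 + 1·3 + 4·3.3 = 116.2

116.200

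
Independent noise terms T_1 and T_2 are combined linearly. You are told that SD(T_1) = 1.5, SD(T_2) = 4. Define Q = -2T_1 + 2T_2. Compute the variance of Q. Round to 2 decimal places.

var(T_1) = 2.25, var(T_2) = 16
By independence, var(Q) = (-2)²var(T_1) + (2)²var(T_2)
= (-2)²·2.25 + (2)²·16 = 73

73.00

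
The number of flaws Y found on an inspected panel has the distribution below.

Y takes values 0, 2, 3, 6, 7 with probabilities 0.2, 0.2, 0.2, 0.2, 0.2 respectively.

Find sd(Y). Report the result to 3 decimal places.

2.577

E[Y] = (0)(0.2) + (2)(0.2) + (3)(0.2) + (6)(0.2) + (7)(0.2) = 3.6
E[Y²] = (0)²(0.2) + (2)²(0.2) + (3)²(0.2) + (6)²(0.2) + (7)²(0.2) = 19.6
V(Y) = E[Y²] − (E[Y])² = 19.6 − (3.6)² = 6.64
sd(Y) = √6.64 ≈ 2.577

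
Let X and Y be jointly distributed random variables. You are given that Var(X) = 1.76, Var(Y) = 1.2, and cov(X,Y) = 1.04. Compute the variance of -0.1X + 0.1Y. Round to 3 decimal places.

Var(-0.1X + 0.1Y) = (-0.1)²·Var(X) + (0.1)²·Var(Y) + 2·(-0.1)·(0.1)·cov(X,Y)
= 0.01·1.76 + 0.01·1.2 + -0.02·1.04 = 0.0088

0.009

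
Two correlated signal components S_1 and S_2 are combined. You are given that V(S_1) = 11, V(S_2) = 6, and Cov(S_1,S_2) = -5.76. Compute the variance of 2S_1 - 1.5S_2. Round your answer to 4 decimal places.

V(2S_1 - 1.5S_2) = (2)²·V(S_1) + (-1.5)²·V(S_2) + 2·(2)·(-1.5)·Cov(S_1,S_2)
= 4·11 + 2.25·6 + -6·-5.76 = 92.06

92.0600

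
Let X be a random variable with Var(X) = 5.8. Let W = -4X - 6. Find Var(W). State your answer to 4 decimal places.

92.8000

Var(-4X - 6) = (-4)²·Var(X) = 16·5.8 = 92.8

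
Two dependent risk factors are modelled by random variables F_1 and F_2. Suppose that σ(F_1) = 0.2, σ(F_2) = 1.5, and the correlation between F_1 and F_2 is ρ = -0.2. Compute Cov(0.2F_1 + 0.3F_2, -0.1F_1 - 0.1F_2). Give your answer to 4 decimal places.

-0.0653

Var(F_1) = (0.2)² = 0.04;  Var(F_2) = (1.5)² = 2.25
Cov(F_1,F_2) = ρ·σ(F_1)·σ(F_2) = -0.2·0.2·1.5 = -0.06
Cov(0.2F_1 + 0.3F_2, -0.1F_1 - 0.1F_2) = (0.2)(-0.1)Var(F_1) + (0.3)(-0.1)Var(F_2) + [(0.2)(-0.1) + (0.3)(-0.1)]Cov(F_1,F_2)
= -0.02·0.04 + -0.03·2.25 + -0.05·-0.06 = -0.0653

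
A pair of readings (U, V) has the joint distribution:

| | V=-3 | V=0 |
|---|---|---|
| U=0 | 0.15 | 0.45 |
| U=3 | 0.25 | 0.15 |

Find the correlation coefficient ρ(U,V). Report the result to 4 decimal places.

-0.3750

E[U] = 1.2,  E[V] = -1.2
E[UV] = -2.25
Cov(U,V) = E[UV] − E[U]E[V] = -2.25 − (1.2)(-1.2) = -0.81
var(U) = 2.16,  var(V) = 2.16
ρ = -0.81 / √(2.16·2.16) ≈ -0.3750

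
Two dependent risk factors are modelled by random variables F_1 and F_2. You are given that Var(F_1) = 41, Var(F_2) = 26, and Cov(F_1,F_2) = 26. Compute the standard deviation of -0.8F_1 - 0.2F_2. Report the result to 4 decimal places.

5.9666

Var(-0.8F_1 - 0.2F_2) = (-0.8)²·Var(F_1) + (-0.2)²·Var(F_2) + 2·(-0.8)·(-0.2)·Cov(F_1,F_2)
= 0.64·41 + 0.04·26 + 0.32·26 = 35.6
SD(-0.8F_1 - 0.2F_2) = √35.6 ≈ 5.9666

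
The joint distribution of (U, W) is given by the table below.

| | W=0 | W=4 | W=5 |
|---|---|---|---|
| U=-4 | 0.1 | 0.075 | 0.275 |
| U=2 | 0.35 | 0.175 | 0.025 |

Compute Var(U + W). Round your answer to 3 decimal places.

7.560

E[U] = -0.7,  E[W] = 2.5,  E[UW] = -5.05
Var(U) = 9.4 − (-0.7)² = 8.91;  Var(W) = 11.5 − (2.5)² = 5.25
Cov(U,W) = -5.05 − (-0.7)(2.5) = -3.3
Var(U + W) = (1)²·8.91 + (1)²·5.25 + 2·(1)·(1)·-3.3 = 7.56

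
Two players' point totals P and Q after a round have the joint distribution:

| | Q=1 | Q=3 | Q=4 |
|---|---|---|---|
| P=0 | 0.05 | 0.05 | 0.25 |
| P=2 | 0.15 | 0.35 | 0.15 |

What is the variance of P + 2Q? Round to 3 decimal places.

4.510

E[P] = 1.3,  E[Q] = 3,  E[PQ] = 3.6
var(P) = 2.6 − (1.3)² = 0.91;  var(Q) = 10.2 − (3)² = 1.2
cov(P,Q) = 3.6 − (1.3)(3) = -0.3
var(P + 2Q) = (1)²·0.91 + (2)²·1.2 + 2·(1)·(2)·-0.3 = 4.51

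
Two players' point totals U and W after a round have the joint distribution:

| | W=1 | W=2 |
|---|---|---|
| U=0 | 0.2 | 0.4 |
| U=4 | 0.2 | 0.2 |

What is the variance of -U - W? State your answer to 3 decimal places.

3.760

E[U] = 1.6,  E[W] = 1.6,  E[UW] = 2.4
V(U) = 6.4 − (1.6)² = 3.84;  V(W) = 2.8 − (1.6)² = 0.24
Cov(U,W) = 2.4 − (1.6)(1.6) = -0.16
V(-U - W) = (-1)²·3.84 + (-1)²·0.24 + 2·(-1)·(-1)·-0.16 = 3.76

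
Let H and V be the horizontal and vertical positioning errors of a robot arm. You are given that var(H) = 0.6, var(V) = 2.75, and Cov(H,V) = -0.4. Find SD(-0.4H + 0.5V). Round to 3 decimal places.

var(-0.4H + 0.5V) = (-0.4)²·var(H) + (0.5)²·var(V) + 2·(-0.4)·(0.5)·Cov(H,V)
= 0.16·0.6 + 0.25·2.75 + -0.4·-0.4 = 0.9435
SD(-0.4H + 0.5V) = √0.9435 ≈ 0.971

0.971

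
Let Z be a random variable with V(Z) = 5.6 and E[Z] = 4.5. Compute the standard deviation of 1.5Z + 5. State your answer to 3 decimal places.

3.550

V(1.5Z + 5) = (1.5)²·5.6 = 12.6
sd(1.5Z + 5) = √12.6 ≈ 3.550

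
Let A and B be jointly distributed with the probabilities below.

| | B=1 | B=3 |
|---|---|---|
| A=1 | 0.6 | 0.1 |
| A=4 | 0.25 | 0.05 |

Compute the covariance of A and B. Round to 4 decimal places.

0.0300

E[A] = 1.9,  E[B] = 1.3
E[AB] = 2.5
Cov(A,B) = E[AB] − E[A]E[B] = 2.5 − (1.9)(1.3) = 0.03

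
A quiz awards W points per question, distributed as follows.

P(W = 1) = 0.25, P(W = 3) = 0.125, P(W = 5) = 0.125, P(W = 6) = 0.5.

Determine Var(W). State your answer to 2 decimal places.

E[W] = (1)(0.25) + (3)(0.125) + (5)(0.125) + (6)(0.5) = 4.25
E[W²] = (1)²(0.25) + (3)²(0.125) + (5)²(0.125) + (6)²(0.5) = 22.5
Var(W) = E[W²] − (E[W])² = 22.5 − (4.25)² = 4.4375

4.44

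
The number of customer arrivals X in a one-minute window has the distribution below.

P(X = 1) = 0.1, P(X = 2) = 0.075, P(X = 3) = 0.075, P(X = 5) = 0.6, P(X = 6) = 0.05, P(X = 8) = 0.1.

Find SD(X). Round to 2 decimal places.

E[X] = (1)(0.1) + (2)(0.075) + (3)(0.075) + (5)(0.6) + (6)(0.05) + (8)(0.1) = 4.575
E[X²] = (1)²(0.1) + (2)²(0.075) + (3)²(0.075) + (5)²(0.6) + (6)²(0.05) + (8)²(0.1) = 24.275
Var(X) = E[X²] − (E[X])² = 24.275 − (4.575)² = 3.344375
SD(X) = √3.344375 ≈ 1.83

1.83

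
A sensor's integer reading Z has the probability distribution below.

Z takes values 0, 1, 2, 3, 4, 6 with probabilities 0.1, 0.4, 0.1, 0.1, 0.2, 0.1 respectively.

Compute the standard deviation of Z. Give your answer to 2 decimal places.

E[Z] = (0)(0.1) + (1)(0.4) + (2)(0.1) + (3)(0.1) + (4)(0.2) + (6)(0.1) = 2.3
E[Z²] = (0)²(0.1) + (1)²(0.4) + (2)²(0.1) + (3)²(0.1) + (4)²(0.2) + (6)²(0.1) = 8.5
V(Z) = E[Z²] − (E[Z])² = 8.5 − (2.3)² = 3.21
SD(Z) = √3.21 ≈ 1.79

1.79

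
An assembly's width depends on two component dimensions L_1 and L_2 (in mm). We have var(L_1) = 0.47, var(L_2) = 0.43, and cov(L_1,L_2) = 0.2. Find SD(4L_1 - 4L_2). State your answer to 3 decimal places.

2.828

var(4L_1 - 4L_2) = (4)²·var(L_1) + (-4)²·var(L_2) + 2·(4)·(-4)·cov(L_1,L_2)
= 16·0.47 + 16·0.43 + -32·0.2 = 8
SD(4L_1 - 4L_2) = √8 ≈ 2.828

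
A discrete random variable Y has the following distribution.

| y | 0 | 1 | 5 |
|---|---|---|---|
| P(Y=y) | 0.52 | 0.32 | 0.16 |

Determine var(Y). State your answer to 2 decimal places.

3.07

E[Y] = (0)(0.52) + (1)(0.32) + (5)(0.16) = 1.12
E[Y²] = (0)²(0.52) + (1)²(0.32) + (5)²(0.16) = 4.32
var(Y) = E[Y²] − (E[Y])² = 4.32 − (1.12)² = 3.0656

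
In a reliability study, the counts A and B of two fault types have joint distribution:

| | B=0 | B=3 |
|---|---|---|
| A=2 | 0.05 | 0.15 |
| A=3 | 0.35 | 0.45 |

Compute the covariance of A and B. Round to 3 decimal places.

E[A] = 2.8,  E[B] = 1.8
E[AB] = 4.95
Cov(A,B) = E[AB] − E[A]E[B] = 4.95 − (2.8)(1.8) = -0.09

-0.090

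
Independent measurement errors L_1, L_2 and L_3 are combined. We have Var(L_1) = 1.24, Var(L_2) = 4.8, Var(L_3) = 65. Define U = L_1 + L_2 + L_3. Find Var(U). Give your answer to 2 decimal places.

By independence, Var(U) = (1)²Var(L_1) + (1)²Var(L_2) + (1)²Var(L_3)
= (1)²·1.24 + (1)²·4.8 + (1)²·65 = 71.04

71.04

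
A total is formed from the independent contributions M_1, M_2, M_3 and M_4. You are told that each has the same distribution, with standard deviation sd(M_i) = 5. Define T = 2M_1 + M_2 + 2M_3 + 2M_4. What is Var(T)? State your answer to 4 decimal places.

325.0000

Var(M_i) = (5)² = 25
By independence, Var(T) = (2)²Var(M_1) + (1)²Var(M_2) + (2)²Var(M_3) + (2)²Var(M_4)
= (2)²·25 + (1)²·25 + (2)²·25 + (2)²·25 = 325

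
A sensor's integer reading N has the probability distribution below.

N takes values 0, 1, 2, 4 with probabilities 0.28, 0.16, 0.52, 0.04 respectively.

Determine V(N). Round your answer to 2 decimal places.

E[N] = (0)(0.28) + (1)(0.16) + (2)(0.52) + (4)(0.04) = 1.36
E[N²] = (0)²(0.28) + (1)²(0.16) + (2)²(0.52) + (4)²(0.04) = 2.88
V(N) = E[N²] − (E[N])² = 2.88 − (1.36)² = 1.0304

1.03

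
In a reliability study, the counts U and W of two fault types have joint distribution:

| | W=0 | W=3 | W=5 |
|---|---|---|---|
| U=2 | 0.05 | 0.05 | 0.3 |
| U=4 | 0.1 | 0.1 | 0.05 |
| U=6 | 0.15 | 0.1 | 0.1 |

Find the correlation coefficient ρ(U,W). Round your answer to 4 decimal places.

E[U] = 3.9,  E[W] = 3
E[UW] = 10.3
cov(U,W) = E[UW] − E[U]E[W] = 10.3 − (3.9)(3) = -1.4
Var(U) = 2.99,  Var(W) = 4.5
ρ = -1.4 / √(2.99·4.5) ≈ -0.3817

-0.3817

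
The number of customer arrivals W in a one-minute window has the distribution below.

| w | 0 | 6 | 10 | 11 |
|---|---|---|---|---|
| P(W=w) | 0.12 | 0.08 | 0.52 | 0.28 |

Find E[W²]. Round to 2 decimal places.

E[W²] = (0)²(0.12) + (6)²(0.08) + (10)²(0.52) + (11)²(0.28) = 88.76

88.76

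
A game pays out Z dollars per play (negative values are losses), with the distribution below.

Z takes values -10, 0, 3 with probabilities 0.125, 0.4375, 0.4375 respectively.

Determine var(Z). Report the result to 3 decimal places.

16.434

E[Z] = (-10)(0.125) + (0)(0.4375) + (3)(0.4375) = 0.0625
E[Z²] = (-10)²(0.125) + (0)²(0.4375) + (3)²(0.4375) = 16.4375
var(Z) = E[Z²] − (E[Z])² = 16.4375 − (0.0625)² = 16.43359375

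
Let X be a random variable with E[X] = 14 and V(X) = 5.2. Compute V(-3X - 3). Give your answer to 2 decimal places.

V(-3X - 3) = (-3)²·V(X) = 9·5.2 = 46.8

46.80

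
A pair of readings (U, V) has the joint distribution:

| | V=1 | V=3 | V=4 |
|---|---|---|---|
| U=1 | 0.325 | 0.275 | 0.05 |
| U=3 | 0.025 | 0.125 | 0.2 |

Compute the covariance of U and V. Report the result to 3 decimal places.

E[U] = 1.7,  E[V] = 2.55
E[UV] = 4.95
Cov(U,V) = E[UV] − E[U]E[V] = 4.95 − (1.7)(2.55) = 0.615

0.615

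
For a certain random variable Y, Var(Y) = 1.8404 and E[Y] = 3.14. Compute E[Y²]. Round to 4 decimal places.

E[Y²] = Var(Y) + (E[Y])² = 1.8404 + (3.14)² = 11.7

11.7000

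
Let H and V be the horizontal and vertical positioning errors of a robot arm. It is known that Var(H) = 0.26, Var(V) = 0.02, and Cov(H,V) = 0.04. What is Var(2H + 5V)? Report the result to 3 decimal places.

Var(2H + 5V) = (2)²·Var(H) + (5)²·Var(V) + 2·(2)·(5)·Cov(H,V)
= 4·0.26 + 25·0.02 + 20·0.04 = 2.34

2.340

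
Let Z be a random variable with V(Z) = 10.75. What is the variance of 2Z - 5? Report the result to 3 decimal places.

V(2Z - 5) = (2)²·V(Z) = 4·10.75 = 43

43.000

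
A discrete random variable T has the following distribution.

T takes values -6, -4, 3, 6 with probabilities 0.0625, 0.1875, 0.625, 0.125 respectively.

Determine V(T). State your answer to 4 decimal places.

13.1250

E[T] = (-6)(0.0625) + (-4)(0.1875) + (3)(0.625) + (6)(0.125) = 1.5
E[T²] = (-6)²(0.0625) + (-4)²(0.1875) + (3)²(0.625) + (6)²(0.125) = 15.375
V(T) = E[T²] − (E[T])² = 15.375 − (1.5)² = 13.125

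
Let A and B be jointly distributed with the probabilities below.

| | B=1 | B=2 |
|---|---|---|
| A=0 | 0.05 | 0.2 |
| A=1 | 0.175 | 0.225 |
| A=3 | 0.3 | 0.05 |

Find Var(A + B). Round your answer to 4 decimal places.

1.0694

E[A] = 1.45,  E[B] = 1.475,  E[AB] = 1.825
Var(A) = 3.55 − (1.45)² = 1.4475;  Var(B) = 2.425 − (1.475)² = 0.249375
Cov(A,B) = 1.825 − (1.45)(1.475) = -0.31375
Var(A + B) = (1)²·1.4475 + (1)²·0.249375 + 2·(1)·(1)·-0.31375 = 1.069375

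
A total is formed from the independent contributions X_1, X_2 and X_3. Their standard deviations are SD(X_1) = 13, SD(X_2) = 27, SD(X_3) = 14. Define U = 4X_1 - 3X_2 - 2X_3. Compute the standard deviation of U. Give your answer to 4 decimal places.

var(X_1) = 169, var(X_2) = 729, var(X_3) = 196
By independence, var(U) = (4)²var(X_1) + (-3)²var(X_2) + (-2)²var(X_3)
= (4)²·169 + (-3)²·729 + (-2)²·196 = 10049
SD(U) = √10049 ≈ 100.2447

100.2447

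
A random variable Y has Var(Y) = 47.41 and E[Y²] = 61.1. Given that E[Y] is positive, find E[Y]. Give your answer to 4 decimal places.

3.7000

(E[Y])² = E[Y²] − Var(Y) = 61.1 − 47.41 = 13.69
E[Y] = √13.69 = 3.7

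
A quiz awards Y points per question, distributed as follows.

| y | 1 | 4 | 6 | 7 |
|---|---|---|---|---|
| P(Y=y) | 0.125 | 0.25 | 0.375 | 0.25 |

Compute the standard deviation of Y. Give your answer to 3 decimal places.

1.900

E[Y] = (1)(0.125) + (4)(0.25) + (6)(0.375) + (7)(0.25) = 5.125
E[Y²] = (1)²(0.125) + (4)²(0.25) + (6)²(0.375) + (7)²(0.25) = 29.875
var(Y) = E[Y²] − (E[Y])² = 29.875 − (5.125)² = 3.609375
sd(Y) = √3.609375 ≈ 1.900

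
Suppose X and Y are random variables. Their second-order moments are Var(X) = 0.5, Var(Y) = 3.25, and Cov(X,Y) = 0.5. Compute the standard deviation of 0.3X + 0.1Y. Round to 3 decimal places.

0.328

Var(0.3X + 0.1Y) = (0.3)²·Var(X) + (0.1)²·Var(Y) + 2·(0.3)·(0.1)·Cov(X,Y)
= 0.09·0.5 + 0.01·3.25 + 0.06·0.5 = 0.1075
sd(0.3X + 0.1Y) = √0.1075 ≈ 0.328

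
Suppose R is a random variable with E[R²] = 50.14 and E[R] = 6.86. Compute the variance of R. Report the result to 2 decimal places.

Var(R) = 50.14 − (6.86)² = 3.0804

3.08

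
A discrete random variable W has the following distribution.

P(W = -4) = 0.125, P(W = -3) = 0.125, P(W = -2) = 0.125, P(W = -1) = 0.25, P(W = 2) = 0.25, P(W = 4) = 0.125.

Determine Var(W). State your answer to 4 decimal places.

6.7344

E[W] = (-4)(0.125) + (-3)(0.125) + (-2)(0.125) + (-1)(0.25) + (2)(0.25) + (4)(0.125) = -0.375
E[W²] = (-4)²(0.125) + (-3)²(0.125) + (-2)²(0.125) + (-1)²(0.25) + (2)²(0.25) + (4)²(0.125) = 6.875
Var(W) = E[W²] − (E[W])² = 6.875 − (-0.375)² = 6.734375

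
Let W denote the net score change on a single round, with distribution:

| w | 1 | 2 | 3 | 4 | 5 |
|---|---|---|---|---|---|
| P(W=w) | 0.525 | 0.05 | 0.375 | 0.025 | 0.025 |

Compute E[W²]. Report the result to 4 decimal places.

5.1250

E[W²] = (1)²(0.525) + (2)²(0.05) + (3)²(0.375) + (4)²(0.025) + (5)²(0.025) = 5.125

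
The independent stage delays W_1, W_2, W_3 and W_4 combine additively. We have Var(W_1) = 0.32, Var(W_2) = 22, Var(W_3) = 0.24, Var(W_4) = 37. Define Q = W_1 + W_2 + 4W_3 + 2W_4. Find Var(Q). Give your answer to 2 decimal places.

By independence, Var(Q) = (1)²Var(W_1) + (1)²Var(W_2) + (4)²Var(W_3) + (2)²Var(W_4)
= (1)²·0.32 + (1)²·22 + (4)²·0.24 + (2)²·37 = 174.16

174.16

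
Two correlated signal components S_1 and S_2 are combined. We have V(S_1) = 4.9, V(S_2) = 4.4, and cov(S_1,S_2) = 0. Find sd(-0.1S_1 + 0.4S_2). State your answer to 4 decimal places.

0.8678

V(-0.1S_1 + 0.4S_2) = (-0.1)²·V(S_1) + (0.4)²·V(S_2) + 2·(-0.1)·(0.4)·cov(S_1,S_2)
= 0.01·4.9 + 0.16·4.4 + -0.08·0 = 0.753
sd(-0.1S_1 + 0.4S_2) = √0.753 ≈ 0.8678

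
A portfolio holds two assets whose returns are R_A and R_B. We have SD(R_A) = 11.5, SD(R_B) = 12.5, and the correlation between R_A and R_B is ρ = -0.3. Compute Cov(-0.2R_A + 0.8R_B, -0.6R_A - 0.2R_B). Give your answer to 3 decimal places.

Var(R_A) = (11.5)² = 132.25;  Var(R_B) = (12.5)² = 156.25
Cov(R_A,R_B) = ρ·SD(R_A)·SD(R_B) = -0.3·11.5·12.5 = -43.125
Cov(-0.2R_A + 0.8R_B, -0.6R_A - 0.2R_B) = (-0.2)(-0.6)Var(R_A) + (0.8)(-0.2)Var(R_B) + [(-0.2)(-0.2) + (0.8)(-0.6)]Cov(R_A,R_B)
= 0.12·132.25 + -0.16·156.25 + -0.44·-43.125 = 9.845

9.845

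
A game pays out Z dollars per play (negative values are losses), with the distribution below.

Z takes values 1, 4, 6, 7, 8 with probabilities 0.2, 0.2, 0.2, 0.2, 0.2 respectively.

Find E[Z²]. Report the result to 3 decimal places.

E[Z²] = (1)²(0.2) + (4)²(0.2) + (6)²(0.2) + (7)²(0.2) + (8)²(0.2) = 33.2

33.200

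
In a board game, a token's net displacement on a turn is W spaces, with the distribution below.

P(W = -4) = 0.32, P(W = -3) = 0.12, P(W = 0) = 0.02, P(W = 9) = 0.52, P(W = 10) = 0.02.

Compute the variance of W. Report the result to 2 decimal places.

39.82

E[W] = (-4)(0.32) + (-3)(0.12) + (0)(0.02) + (9)(0.52) + (10)(0.02) = 3.24
E[W²] = (-4)²(0.32) + (-3)²(0.12) + (0)²(0.02) + (9)²(0.52) + (10)²(0.02) = 50.32
V(W) = E[W²] − (E[W])² = 50.32 − (3.24)² = 39.8224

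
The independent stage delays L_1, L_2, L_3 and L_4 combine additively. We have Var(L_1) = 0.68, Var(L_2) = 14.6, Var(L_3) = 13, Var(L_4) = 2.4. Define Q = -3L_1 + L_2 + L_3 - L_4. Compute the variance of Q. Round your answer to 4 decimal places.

36.1200

By independence, Var(Q) = (-3)²Var(L_1) + (1)²Var(L_2) + (1)²Var(L_3) + (-1)²Var(L_4)
= (-3)²·0.68 + (1)²·14.6 + (1)²·13 + (-1)²·2.4 = 36.12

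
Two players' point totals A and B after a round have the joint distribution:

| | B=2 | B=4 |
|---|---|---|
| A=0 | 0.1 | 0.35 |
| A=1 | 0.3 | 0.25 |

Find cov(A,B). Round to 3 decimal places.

E[A] = 0.55,  E[B] = 3.2
E[AB] = 1.6
cov(A,B) = E[AB] − E[A]E[B] = 1.6 − (0.55)(3.2) = -0.16

-0.160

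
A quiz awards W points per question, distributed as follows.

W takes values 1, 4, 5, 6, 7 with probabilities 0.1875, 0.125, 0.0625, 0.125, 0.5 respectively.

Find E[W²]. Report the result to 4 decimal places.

E[W²] = (1)²(0.1875) + (4)²(0.125) + (5)²(0.0625) + (6)²(0.125) + (7)²(0.5) = 32.75

32.7500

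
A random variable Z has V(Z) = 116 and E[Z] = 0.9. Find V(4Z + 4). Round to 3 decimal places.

1856.000

V(4Z + 4) = (4)²·V(Z) = 16·116 = 1856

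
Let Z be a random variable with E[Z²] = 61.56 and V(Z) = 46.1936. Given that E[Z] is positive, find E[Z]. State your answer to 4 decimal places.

(E[Z])² = E[Z²] − V(Z) = 61.56 − 46.1936 = 15.3664
E[Z] = √15.3664 = 3.92

3.9200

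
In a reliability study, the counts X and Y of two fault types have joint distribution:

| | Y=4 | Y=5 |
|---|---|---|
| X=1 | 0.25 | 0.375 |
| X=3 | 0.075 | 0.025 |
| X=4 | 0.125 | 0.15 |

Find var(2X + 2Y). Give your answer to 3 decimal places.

E[X] = 2.025,  E[Y] = 4.55,  E[XY] = 9.15
var(X) = 5.925 − (2.025)² = 1.824375;  var(Y) = 20.95 − (4.55)² = 0.2475
Cov(X,Y) = 9.15 − (2.025)(4.55) = -0.06375
var(2X + 2Y) = (2)²·1.824375 + (2)²·0.2475 + 2·(2)·(2)·-0.06375 = 7.7775

7.778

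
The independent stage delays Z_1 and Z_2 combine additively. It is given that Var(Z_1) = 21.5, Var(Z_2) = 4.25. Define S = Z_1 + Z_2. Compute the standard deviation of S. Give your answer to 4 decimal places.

5.0744

By independence, Var(S) = (1)²Var(Z_1) + (1)²Var(Z_2)
= (1)²·21.5 + (1)²·4.25 = 25.75
SD(S) = √25.75 ≈ 5.0744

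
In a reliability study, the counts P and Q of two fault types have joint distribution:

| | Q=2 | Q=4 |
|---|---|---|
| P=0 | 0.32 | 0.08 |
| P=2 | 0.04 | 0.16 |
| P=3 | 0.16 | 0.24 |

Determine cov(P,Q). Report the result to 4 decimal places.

E[P] = 1.6,  E[Q] = 2.96
E[PQ] = 5.28
cov(P,Q) = E[PQ] − E[P]E[Q] = 5.28 − (1.6)(2.96) = 0.544

0.5440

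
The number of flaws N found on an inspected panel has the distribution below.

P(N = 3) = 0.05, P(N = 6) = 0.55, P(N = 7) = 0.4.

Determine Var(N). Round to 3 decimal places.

0.788

E[N] = (3)(0.05) + (6)(0.55) + (7)(0.4) = 6.25
E[N²] = (3)²(0.05) + (6)²(0.55) + (7)²(0.4) = 39.85
Var(N) = E[N²] − (E[N])² = 39.85 − (6.25)² = 0.7875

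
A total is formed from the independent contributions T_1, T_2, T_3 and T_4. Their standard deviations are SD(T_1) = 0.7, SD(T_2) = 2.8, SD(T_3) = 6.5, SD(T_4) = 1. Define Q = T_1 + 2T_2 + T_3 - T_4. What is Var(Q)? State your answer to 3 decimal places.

75.100

Var(T_1) = 0.49, Var(T_2) = 7.84, Var(T_3) = 42.25, Var(T_4) = 1
By independence, Var(Q) = (1)²Var(T_1) + (2)²Var(T_2) + (1)²Var(T_3) + (-1)²Var(T_4)
= (1)²·0.49 + (2)²·7.84 + (1)²·42.25 + (-1)²·1 = 75.1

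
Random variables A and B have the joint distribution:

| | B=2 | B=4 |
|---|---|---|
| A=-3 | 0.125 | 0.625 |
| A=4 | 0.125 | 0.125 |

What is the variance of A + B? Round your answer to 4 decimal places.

8.1875

E[A] = -1.25,  E[B] = 3.5,  E[AB] = -5.25
V(A) = 10.75 − (-1.25)² = 9.1875;  V(B) = 13 − (3.5)² = 0.75
cov(A,B) = -5.25 − (-1.25)(3.5) = -0.875
V(A + B) = (1)²·9.1875 + (1)²·0.75 + 2·(1)·(1)·-0.875 = 8.1875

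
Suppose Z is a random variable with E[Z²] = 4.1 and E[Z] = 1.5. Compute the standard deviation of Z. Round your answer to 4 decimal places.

Var(Z) = 4.1 − (1.5)² = 1.85
σ(Z) = √1.85 ≈ 1.3601

1.3601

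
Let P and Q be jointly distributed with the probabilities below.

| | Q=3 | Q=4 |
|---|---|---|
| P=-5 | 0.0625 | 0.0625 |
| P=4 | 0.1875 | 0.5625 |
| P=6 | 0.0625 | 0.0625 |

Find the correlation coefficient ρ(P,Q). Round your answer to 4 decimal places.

0.1127

E[P] = 3.125,  E[Q] = 3.6875
E[PQ] = 11.6875
Cov(P,Q) = E[PQ] − E[P]E[Q] = 11.6875 − (3.125)(3.6875) = 0.1640625
Var(P) = 9.859375,  Var(Q) = 0.21484375
ρ = 0.1640625 / √(9.859375·0.21484375) ≈ 0.1127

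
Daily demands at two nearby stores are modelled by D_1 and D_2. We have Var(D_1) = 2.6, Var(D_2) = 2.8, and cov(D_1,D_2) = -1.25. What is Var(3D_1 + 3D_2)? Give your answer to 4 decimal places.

26.1000

Var(3D_1 + 3D_2) = (3)²·Var(D_1) + (3)²·Var(D_2) + 2·(3)·(3)·cov(D_1,D_2)
= 9·2.6 + 9·2.8 + 18·-1.25 = 26.1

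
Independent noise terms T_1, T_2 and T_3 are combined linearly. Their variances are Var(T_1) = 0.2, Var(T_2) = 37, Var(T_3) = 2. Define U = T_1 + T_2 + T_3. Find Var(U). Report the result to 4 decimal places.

By independence, Var(U) = (1)²Var(T_1) + (1)²Var(T_2) + (1)²Var(T_3)
= (1)²·0.2 + (1)²·37 + (1)²·2 = 39.2

39.2000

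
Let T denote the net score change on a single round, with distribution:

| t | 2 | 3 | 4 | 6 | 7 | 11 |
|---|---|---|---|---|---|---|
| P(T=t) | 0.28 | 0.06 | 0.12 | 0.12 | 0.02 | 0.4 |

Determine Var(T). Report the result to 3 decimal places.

E[T] = (2)(0.28) + (3)(0.06) + (4)(0.12) + (6)(0.12) + (7)(0.02) + (11)(0.4) = 6.48
E[T²] = (2)²(0.28) + (3)²(0.06) + (4)²(0.12) + (6)²(0.12) + (7)²(0.02) + (11)²(0.4) = 57.28
Var(T) = E[T²] − (E[T])² = 57.28 − (6.48)² = 15.2896

15.290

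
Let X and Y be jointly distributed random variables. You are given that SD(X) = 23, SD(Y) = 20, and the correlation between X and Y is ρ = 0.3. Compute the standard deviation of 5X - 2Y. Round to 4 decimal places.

V(X) = (23)² = 529;  V(Y) = (20)² = 400
Cov(X,Y) = ρ·SD(X)·SD(Y) = 0.3·23·20 = 138
V(5X - 2Y) = (5)²·V(X) + (-2)²·V(Y) + 2·(5)·(-2)·Cov(X,Y)
= 25·529 + 4·400 + -20·138 = 12065
SD(5X - 2Y) = √12065 ≈ 109.8408

109.8408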